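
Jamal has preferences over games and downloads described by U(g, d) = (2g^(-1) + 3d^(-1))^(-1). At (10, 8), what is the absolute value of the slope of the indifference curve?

MRS = 32/75

For CES with ρ = -1, MRS = (2/3)·(d/g)^2.
At (10, 8): MRS = 32/75.
So at (10, 8) the consumer would give up 32/75 units of d for one more unit of g.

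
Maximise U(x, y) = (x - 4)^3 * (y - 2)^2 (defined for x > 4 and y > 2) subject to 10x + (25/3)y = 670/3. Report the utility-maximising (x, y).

MU_x = 3·(x−4)^2·(y−2)^2, MU_y = 2·(x−4)^3·(y−2).
MRS = (3/2)·(y−2)/(x−4).
Tangency: set MRS = p_x/p_y = 10/(25/3) = 1.2.
So (3/2)·(y − 2)/(x − 4) = 1.2, i.e. (y − 2) = 0.8·(x − 4).
Rewrite the budget in excess-of-subsistence terms: 10·(x − 4) + (25/3)·(y − 2) = 670/3 − 10·4 − (25/3)·2 = 500/3.
Substituting, (50/3)·(x − 4) = 500/3, so x − 4 = 10 and x* = 14.
Then y − 2 = 0.8·10 = 8, so y* = 10.

x* = 14, y* = 10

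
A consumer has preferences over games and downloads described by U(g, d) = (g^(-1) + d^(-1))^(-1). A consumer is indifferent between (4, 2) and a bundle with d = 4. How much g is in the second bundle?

U depends on (g, d) only through S = g^(-1) + d^(-1), so equal utility means equal S. At (4, 2): S = 0.75.
With d = 4: 4^(-1) = 0.25, so g^(-1) = 0.75 − 0.25 = 0.5.
Hence g = 1/0.5 = 2.
Check: U(2, 4) = 1.3333.

g = 2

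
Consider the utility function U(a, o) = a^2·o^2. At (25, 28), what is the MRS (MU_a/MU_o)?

MU_a = 2·a·o^2 and MU_o = 2·a^2·o.
MRS = MU_a/MU_o = o/a.
At (25, 28): MRS = 28/25.
That is, one extra unit of a is worth 28/25 units of o at the margin.

MRS = 28/25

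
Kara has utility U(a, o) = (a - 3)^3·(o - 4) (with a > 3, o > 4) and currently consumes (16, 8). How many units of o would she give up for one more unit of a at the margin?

MRS = 12/13

MU_a = 3·(a−3)^2·(o−4), MU_o = (a−3)^3.
MRS = (3/1)·(o−4)/(a−3).
At (16, 8): MRS = 12/13.
That is, one extra unit of a is worth 12/13 units of o at the margin.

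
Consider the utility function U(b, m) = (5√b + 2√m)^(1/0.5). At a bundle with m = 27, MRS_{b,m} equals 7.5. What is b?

For CES with ρ = 0.5, MRS = (5/2)·√(m/b).
Setting (5/2)·√(27/b) = 7.5 gives √(27/b) = 3, so 27/b = 9 and b = 3.

b = 3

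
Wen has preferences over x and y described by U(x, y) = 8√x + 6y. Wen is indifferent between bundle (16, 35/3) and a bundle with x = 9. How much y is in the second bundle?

U(16, 35/3) = 102.
Set U(9, y) = 102 and solve.
With x = 9: √9 = 3, so 6y = 102 − 8·3 = 78 and y = 13.
Check: U(9, 13) = 102.

y = 13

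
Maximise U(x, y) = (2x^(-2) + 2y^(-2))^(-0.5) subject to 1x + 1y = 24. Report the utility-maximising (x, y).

For CES with ρ = -2, MRS = (y/x)^3.
Tangency: set MRS = p_x/p_y = 1/1 = 1.
So (y/x)^3 = 1; taking the cube root, y/x = 1, i.e. y = x.
Substitute into the budget 1·x + 1·y = 24: 2·x = 24, so x* = 12 and y* = 12.

x* = 12, y* = 12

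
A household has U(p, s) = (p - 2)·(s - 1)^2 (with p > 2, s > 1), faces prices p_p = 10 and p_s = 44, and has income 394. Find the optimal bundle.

p* = 13, s* = 6

MU_p = (s−1)^2, MU_s = 2·(p−2)·(s−1).
MRS = (1/2)·(s−1)/(p−2).
Tangency: set MRS = p_p/p_s = 10/44 = 5/22.
So (1/2)·(s − 1)/(p − 2) = 5/22, i.e. (s − 1) = (5/11)·(p − 2).
Rewrite the budget in excess-of-subsistence terms: 10·(p − 2) + 44·(s − 1) = 394 − 10·2 − 44·1 = 330.
Substituting, 30·(p − 2) = 330, so p − 2 = 11 and p* = 13.
Then s − 1 = (5/11)·11 = 5, so s* = 6.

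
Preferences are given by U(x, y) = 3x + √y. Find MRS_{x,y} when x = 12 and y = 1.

MU_x = 3, MU_y = 1/(2√y).
MRS = 3 ÷ (1/(2√y)).
At (12, 1): MRS = 6.
The indifference curve has slope −6 at this bundle.

MRS = 6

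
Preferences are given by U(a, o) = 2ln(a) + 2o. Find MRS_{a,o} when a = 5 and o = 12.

MU_a = 2/a, MU_o = 2.
MRS = 2/a ÷ 2.
At (5, 12): MRS = 0.2.
The indifference curve has slope −0.2 at this bundle.

MRS = 0.2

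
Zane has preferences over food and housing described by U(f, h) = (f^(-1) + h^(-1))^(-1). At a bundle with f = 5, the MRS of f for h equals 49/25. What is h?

h = 7

For CES with ρ = -1, MRS = (h/f)^2.
Setting (h/5)^2 = 49/25 gives h/5 = 1.4 and h = 7.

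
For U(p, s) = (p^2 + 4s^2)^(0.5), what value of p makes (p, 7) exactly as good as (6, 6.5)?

p = 3

U depends on (p, s) only through S = p^2 + 4s^2, so equal utility means equal S. At (6, 6.5): S = 205.
With s = 7: 4·7^2 = 196, so p^2 = 205 − 196 = 9.
Hence p = √9 = 3.
Check: U(3, 7) = 14.3178.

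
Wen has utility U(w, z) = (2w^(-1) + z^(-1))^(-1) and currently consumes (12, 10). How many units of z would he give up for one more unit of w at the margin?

For CES with ρ = -1, MRS = (2/1)·(z/w)^2.
At (12, 10): MRS = 25/18.
The indifference curve has slope −25/18 at this bundle.

MRS = 25/18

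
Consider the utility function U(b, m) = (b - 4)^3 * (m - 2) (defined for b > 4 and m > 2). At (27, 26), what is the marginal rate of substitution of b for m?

MRS = 72/23

MU_b = 3·(b−4)^2·(m−2), MU_m = (b−4)^3.
MRS = (3/1)·(m−2)/(b−4).
At (27, 26): MRS = 72/23.
That is, one extra unit of b is worth 72/23 units of m at the margin.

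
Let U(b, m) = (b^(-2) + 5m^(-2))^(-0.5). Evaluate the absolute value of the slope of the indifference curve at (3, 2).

MRS = 8/135

For CES with ρ = -2, MRS = (1/5)·(m/b)^3.
At (3, 2): MRS = 8/135.
So at (3, 2) the consumer would give up 8/135 units of m for one more unit of b.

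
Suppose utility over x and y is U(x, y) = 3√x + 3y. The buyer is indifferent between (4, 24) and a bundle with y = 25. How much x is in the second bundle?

U(4, 24) = 78.
Set U(x, 25) = 78 and solve.
With y = 25: 3√x = 78 − 3·25 = 3, so √x = 1 and x = 1.
Check: U(1, 25) = 78.

x = 1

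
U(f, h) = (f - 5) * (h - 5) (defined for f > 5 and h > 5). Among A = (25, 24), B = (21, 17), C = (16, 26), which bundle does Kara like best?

Evaluate utility at each bundle:
U(A) = 380.
U(B) = 192.
U(C) = 231.
Highest utility is A, so A ≻ C ≻ B.

Bundle A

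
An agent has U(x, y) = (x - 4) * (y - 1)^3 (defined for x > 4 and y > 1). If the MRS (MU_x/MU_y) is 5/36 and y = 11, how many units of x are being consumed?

x = 28

MU_x = (y−1)^3, MU_y = 3·(x−4)·(y−1)^2.
MRS = (1/3)·(y−1)/(x−4).
Substitute y = 11: MRS = (10/3)/(x − 4). Setting this equal to 5/36 gives x − 4 = (10/3)/(5/36) = 24, so x = 28.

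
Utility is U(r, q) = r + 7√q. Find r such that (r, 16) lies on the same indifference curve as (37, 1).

r = 16

U(37, 1) = 44.
Set U(r, 16) = 44 and solve.
With q = 16: √16 = 4, so r = 44 − 7·4 = 16.
Check: U(16, 16) = 44.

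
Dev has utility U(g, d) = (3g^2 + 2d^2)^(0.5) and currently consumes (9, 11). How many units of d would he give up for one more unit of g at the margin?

For CES with ρ = 2, MRS = (3/2)·(d/g)^(-1).
At (9, 11): MRS = 27/22.
That is, one extra unit of g is worth 27/22 units of d at the margin.

MRS = 27/22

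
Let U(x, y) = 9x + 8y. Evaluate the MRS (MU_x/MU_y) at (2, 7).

MRS = 1.125

MU_x = 9, MU_y = 8, so MRS = 9/8 = 1.125 at every bundle.
At (2, 7): MRS = 1.125.
That is, one extra unit of x is worth 1.125 units of y at the margin.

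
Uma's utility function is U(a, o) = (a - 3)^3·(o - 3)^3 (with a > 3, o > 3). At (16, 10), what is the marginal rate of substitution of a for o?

MRS = 7/13

MU_a = 3·(a−3)^2·(o−3)^3, MU_o = 3·(a−3)^3·(o−3)^2.
MRS = (o−3)/(a−3).
At (16, 10): MRS = 7/13.
So at (16, 10) the consumer would give up 7/13 units of o for one more unit of a.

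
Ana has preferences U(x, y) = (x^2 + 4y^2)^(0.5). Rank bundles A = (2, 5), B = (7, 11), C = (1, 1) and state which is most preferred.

Bundle B

Evaluate utility at each bundle:
U(A) = 10.198.
U(B) = 23.087.
U(C) = 2.236.
Highest utility is B, so B ≻ A ≻ C.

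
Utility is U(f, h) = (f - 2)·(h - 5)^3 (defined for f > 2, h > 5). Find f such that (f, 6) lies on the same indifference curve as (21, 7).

U(21, 7) = 152.
Set U(f, 6) = 152 and solve.
With h = 6: (6 − 5)^3 = 1, so (f − 2) = 152/1 = 152.
So f = 2 + 152 = 154.
Check: U(154, 6) = 152.

f = 154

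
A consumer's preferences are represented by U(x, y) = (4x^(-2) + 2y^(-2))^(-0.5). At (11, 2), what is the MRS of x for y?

MRS = 16/1331

For CES with ρ = -2, MRS = (4/2)·(y/x)^3.
At (11, 2): MRS = 16/1331.
That is, one extra unit of x is worth 16/1331 units of y at the margin.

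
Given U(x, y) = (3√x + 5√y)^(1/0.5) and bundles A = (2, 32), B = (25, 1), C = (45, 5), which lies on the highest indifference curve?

Evaluate utility at each bundle:
U(A) = 1058.000.
U(B) = 400.000.
U(C) = 980.000.
Highest utility is A, so A ≻ C ≻ B.

Bundle A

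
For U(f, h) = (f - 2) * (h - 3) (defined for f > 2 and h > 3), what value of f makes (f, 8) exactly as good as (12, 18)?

U(12, 18) = 150.
Set U(f, 8) = 150 and solve.
With h = 8: (8 − 3) = 5, so (f − 2) = 150/5 = 30.
So f = 2 + 30 = 32.
Check: U(32, 8) = 150.

f = 32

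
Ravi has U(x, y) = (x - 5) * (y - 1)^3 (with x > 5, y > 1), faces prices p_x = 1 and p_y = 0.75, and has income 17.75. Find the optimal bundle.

MU_x = (y−1)^3, MU_y = 3·(x−5)·(y−1)^2.
MRS = (1/3)·(y−1)/(x−5).
Tangency: set MRS = p_x/p_y = 1/0.75 = 4/3.
So (1/3)·(y − 1)/(x − 5) = 4/3, i.e. (y − 1) = 4·(x − 5).
Rewrite the budget in excess-of-subsistence terms: 1·(x − 5) + 0.75·(y − 1) = 17.75 − 1·5 − 0.75·1 = 12.
Substituting, 4·(x − 5) = 12, so x − 5 = 3 and x* = 8.
Then y − 1 = 4·3 = 12, so y* = 13.

x* = 8, y* = 13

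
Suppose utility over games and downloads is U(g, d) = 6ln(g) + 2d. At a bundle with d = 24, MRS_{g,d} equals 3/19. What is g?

g = 19

MU_g = 6/g, MU_d = 2.
MRS = 6/g ÷ 2.
MRS depends only on g: 3/g = 3/19 ⇒ g = 3/(3/19) = 19.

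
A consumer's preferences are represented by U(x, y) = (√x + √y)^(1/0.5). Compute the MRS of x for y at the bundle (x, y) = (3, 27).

For CES with ρ = 0.5, MRS = √(y/x).
At (3, 27): MRS = 3.
So at (3, 27) the consumer would give up 3 units of y for one more unit of x.

MRS = 3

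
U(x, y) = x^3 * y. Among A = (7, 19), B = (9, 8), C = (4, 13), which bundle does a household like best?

Evaluate utility at each bundle:
U(A) = 6517.
U(B) = 5832.
U(C) = 832.
Highest utility is A, so A ≻ B ≻ C.

Bundle A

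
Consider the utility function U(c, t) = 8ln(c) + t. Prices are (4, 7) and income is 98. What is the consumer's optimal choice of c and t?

MU_c = 8/c, MU_t = 1.
MRS = 8/c ÷ 1.
Tangency: set MRS = p_c/p_t = 4/7.
MRS depends only on c: 8/c = 4/7 ⇒ c* = 8/(4/7) = 14.
From the budget, 7·t = 98 − 4·14 = 42, so t* = 6.

c* = 14, t* = 6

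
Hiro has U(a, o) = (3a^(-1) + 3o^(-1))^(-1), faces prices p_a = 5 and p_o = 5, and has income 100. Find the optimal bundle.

For CES with ρ = -1, MRS = (o/a)^2.
Tangency: set MRS = p_a/p_o = 5/5 = 1.
So (o/a)^2 = 1; taking the square root, o/a = 1, i.e. o = a.
Substitute into the budget 5·a + 5·o = 100: 10·a = 100, so a* = 10 and o* = 10.

a* = 10, o* = 10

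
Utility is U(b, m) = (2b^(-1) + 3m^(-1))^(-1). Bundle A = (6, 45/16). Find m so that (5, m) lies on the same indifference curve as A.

m = 3

U depends on (b, m) only through S = 2b^(-1) + 3m^(-1), so equal utility means equal S. At (6, 45/16): S = 1.4.
With b = 5: 2·5^(-1) = 0.4, so 3m^(-1) = 1.4 − 0.4 = 1, i.e. m^(-1) = 1/3.
Hence m = 1/(1/3) = 3.
Check: U(5, 3) = 0.7143.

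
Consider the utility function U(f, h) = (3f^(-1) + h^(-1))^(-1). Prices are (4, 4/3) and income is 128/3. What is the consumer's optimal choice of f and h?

f* = 8, h* = 8

For CES with ρ = -1, MRS = (3/1)·(h/f)^2.
Tangency: set MRS = p_f/p_h = 4/(4/3) = 3.
So (h/f)^2 = 1; taking the square root, h/f = 1, i.e. h = f.
Substitute into the budget 4·f + (4/3)·h = 128/3: (16/3)·f = 128/3, so f* = 8 and h* = 8.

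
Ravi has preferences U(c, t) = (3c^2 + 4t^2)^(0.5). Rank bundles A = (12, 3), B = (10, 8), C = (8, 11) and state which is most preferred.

Bundle C

Evaluate utility at each bundle:
U(A) = 21.633.
U(B) = 23.580.
U(C) = 26.000.
Highest utility is C, so C ≻ B ≻ A.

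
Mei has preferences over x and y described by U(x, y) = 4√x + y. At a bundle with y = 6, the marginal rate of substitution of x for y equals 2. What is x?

x = 1

MU_x = 4/(2√x), MU_y = 1.
MRS = 4/(2√x) ÷ 1.
MRS depends only on x: 2/√x = 2 ⇒ √x = 2/2 = 1 ⇒ x = 1.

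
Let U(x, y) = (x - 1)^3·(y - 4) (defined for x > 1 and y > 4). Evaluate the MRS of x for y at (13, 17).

MRS = 3.25

MU_x = 3·(x−1)^2·(y−4), MU_y = (x−1)^3.
MRS = (3/1)·(y−4)/(x−1).
At (13, 17): MRS = 3.25.
The indifference curve has slope −3.25 at this bundle.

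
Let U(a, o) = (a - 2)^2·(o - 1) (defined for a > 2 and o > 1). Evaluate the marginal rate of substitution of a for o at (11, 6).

MU_a = 2·(a−2)·(o−1), MU_o = (a−2)^2.
MRS = (2/1)·(o−1)/(a−2).
At (11, 6): MRS = 10/9.
The indifference curve has slope −10/9 at this bundle.

MRS = 10/9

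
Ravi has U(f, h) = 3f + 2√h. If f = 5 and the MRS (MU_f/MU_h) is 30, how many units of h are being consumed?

h = 100

MU_f = 3, MU_h = 2/(2√h).
MRS = 3 ÷ (2/(2√h)).
MRS depends only on h: 3·√h = 30 ⇒ √h = 30/3 = 10 ⇒ h = 100.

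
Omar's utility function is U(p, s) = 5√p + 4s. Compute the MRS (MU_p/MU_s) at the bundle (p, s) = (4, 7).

MRS = 5/16

MU_p = 5/(2√p), MU_s = 4.
MRS = 5/(2√p) ÷ 4.
At (4, 7): MRS = 5/16.
So at (4, 7) the consumer would give up 5/16 units of s for one more unit of p.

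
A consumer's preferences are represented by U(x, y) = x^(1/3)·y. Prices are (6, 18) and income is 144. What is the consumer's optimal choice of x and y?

MU_x = 1/3·x^(-2/3)·y and MU_y = x^(1/3).
MRS = MU_x/MU_y = (1/3)·y/x.
Tangency: set MRS = p_x/p_y = 6/18 = 1/3.
So (1/3)·y/x = 1/3, i.e. y = x.
Substitute into the budget 6·x + 18·y = 144: 24·x = 144, so x* = 6.
Then y* = 6.

x* = 6, y* = 6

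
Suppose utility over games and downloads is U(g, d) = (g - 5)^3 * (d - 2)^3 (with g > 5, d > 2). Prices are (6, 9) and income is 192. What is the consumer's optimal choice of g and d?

g* = 17, d* = 10

MU_g = 3·(g−5)^2·(d−2)^3, MU_d = 3·(g−5)^3·(d−2)^2.
MRS = (d−2)/(g−5).
Tangency: set MRS = p_g/p_d = 6/9 = 2/3.
So (d − 2)/(g − 5) = 2/3, i.e. (d − 2) = (2/3)·(g − 5).
Rewrite the budget in excess-of-subsistence terms: 6·(g − 5) + 9·(d − 2) = 192 − 6·5 − 9·2 = 144.
Substituting, 12·(g − 5) = 144, so g − 5 = 12 and g* = 17.
Then d − 2 = (2/3)·12 = 8, so d* = 10.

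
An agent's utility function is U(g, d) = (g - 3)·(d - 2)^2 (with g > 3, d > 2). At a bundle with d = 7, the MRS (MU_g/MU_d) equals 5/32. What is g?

g = 19

MU_g = (d−2)^2, MU_d = 2·(g−3)·(d−2).
MRS = (1/2)·(d−2)/(g−3).
Substitute d = 7: MRS = 2.5/(g − 3). Setting this equal to 5/32 gives g − 3 = 2.5/(5/32) = 16, so g = 19.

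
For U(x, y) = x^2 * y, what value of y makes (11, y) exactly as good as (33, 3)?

y = 27

U(33, 3) = 3267.
Set U(11, y) = 3267 and solve.
With x = 11: 11^2 = 121, so y = 3267/121 = 27.
Check: U(11, 27) = 3267.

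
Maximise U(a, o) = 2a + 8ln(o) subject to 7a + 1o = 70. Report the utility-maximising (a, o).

a* = 6, o* = 28

MU_a = 2, MU_o = 8/o.
MRS = 2 ÷ (8/o).
Tangency: set MRS = p_a/p_o = 7/1 = 7.
MRS depends only on o: 0.25·o = 7 ⇒ o* = 7/0.25 = 28.
From the budget, 7·a = 70 − 1·28 = 42, so a* = 6.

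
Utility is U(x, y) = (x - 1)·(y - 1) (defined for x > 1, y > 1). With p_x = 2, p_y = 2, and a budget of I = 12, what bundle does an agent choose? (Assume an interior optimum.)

MU_x = (y−1), MU_y = (x−1).
MRS = (y−1)/(x−1).
Tangency: set MRS = p_x/p_y = 2/2 = 1.
So (y − 1)/(x − 1) = 1, i.e. (y − 1) = (x − 1).
Rewrite the budget in excess-of-subsistence terms: 2·(x − 1) + 2·(y − 1) = 12 − 2·1 − 2·1 = 8.
Substituting, 4·(x − 1) = 8, so x − 1 = 2 and x* = 3.
Then y − 1 = 2, so y* = 3.

x* = 3, y* = 3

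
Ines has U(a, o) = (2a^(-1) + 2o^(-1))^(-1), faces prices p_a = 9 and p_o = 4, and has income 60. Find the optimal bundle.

a* = 4, o* = 6

For CES with ρ = -1, MRS = (o/a)^2.
Tangency: set MRS = p_a/p_o = 9/4 = 2.25.
So (o/a)^2 = 2.25; taking the square root, o/a = 1.5, i.e. o = 1.5·a.
Substitute into the budget 9·a + 4·o = 60: 15·a = 60, so a* = 4 and o* = 1.5·4 = 6.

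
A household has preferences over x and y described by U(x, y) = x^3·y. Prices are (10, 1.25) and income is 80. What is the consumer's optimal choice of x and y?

x* = 6, y* = 16

MU_x = 3·x^2·y and MU_y = x^3.
MRS = MU_x/MU_y = (3/1)·y/x.
Tangency: set MRS = p_x/p_y = 10/1.25 = 8.
So (3/1)·y/x = 8, i.e. y = (8/3)·x.
Substitute into the budget 10·x + 1.25·y = 80: (40/3)·x = 80, so x* = 6.
Then y* = (8/3)·6 = 16.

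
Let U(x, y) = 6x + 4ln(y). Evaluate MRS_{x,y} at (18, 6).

MRS = 9

MU_x = 6, MU_y = 4/y.
MRS = 6 ÷ (4/y).
At (18, 6): MRS = 9.
So at (18, 6) the consumer would give up 9 units of y for one more unit of x.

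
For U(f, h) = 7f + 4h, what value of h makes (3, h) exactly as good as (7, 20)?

h = 27

U(7, 20) = 129.
Set U(3, h) = 129 and solve.
7·3 + 4h = 129 ⇒ 4h = 108 ⇒ h = 27.
Check: U(3, 27) = 129.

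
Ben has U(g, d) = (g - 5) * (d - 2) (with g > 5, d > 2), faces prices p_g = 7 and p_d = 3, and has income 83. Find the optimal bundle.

MU_g = (d−2), MU_d = (g−5).
MRS = (d−2)/(g−5).
Tangency: set MRS = p_g/p_d = 7/3.
So (d − 2)/(g − 5) = 7/3, i.e. (d − 2) = (7/3)·(g − 5).
Rewrite the budget in excess-of-subsistence terms: 7·(g − 5) + 3·(d − 2) = 83 − 7·5 − 3·2 = 42.
Substituting, 14·(g − 5) = 42, so g − 5 = 3 and g* = 8.
Then d − 2 = (7/3)·3 = 7, so d* = 9.

g* = 8, d* = 9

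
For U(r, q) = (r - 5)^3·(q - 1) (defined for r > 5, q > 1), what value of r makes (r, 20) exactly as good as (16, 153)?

r = 27

U(16, 153) = 202312.
Set U(r, 20) = 202312 and solve.
With q = 20: (20 − 1) = 19, so (r − 5)^3 = 202312/19 = 10648.
Taking the cube root (with r > 5): r − 5 = 22, so r = 27.
Check: U(27, 20) = 202312.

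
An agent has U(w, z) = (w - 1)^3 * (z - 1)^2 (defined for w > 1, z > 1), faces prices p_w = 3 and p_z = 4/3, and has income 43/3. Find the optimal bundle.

MU_w = 3·(w−1)^2·(z−1)^2, MU_z = 2·(w−1)^3·(z−1).
MRS = (3/2)·(z−1)/(w−1).
Tangency: set MRS = p_w/p_z = 3/(4/3) = 2.25.
So (3/2)·(z − 1)/(w − 1) = 2.25, i.e. (z − 1) = 1.5·(w − 1).
Rewrite the budget in excess-of-subsistence terms: 3·(w − 1) + (4/3)·(z − 1) = 43/3 − 3·1 − (4/3)·1 = 10.
Substituting, 5·(w − 1) = 10, so w − 1 = 2 and w* = 3.
Then z − 1 = 1.5·2 = 3, so z* = 4.

w* = 3, z* = 4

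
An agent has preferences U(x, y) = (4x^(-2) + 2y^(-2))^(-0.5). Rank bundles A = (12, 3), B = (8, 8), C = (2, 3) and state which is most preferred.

Bundle B

Evaluate utility at each bundle:
U(A) = 2.000.
U(B) = 3.266.
U(C) = 0.905.
Highest utility is B, so B ≻ A ≻ C.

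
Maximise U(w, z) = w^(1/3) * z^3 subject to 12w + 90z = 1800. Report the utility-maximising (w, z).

MU_w = 1/3·w^(-2/3)·z^3 and MU_z = 3·w^(1/3)·z^2.
MRS = MU_w/MU_z = (1/9)·z/w.
Tangency: set MRS = p_w/p_z = 12/90 = 2/15.
So (1/9)·z/w = 2/15, i.e. z = 1.2·w.
Substitute into the budget 12·w + 90·z = 1800: 120·w = 1800, so w* = 15.
Then z* = 1.2·15 = 18.

w* = 15, z* = 18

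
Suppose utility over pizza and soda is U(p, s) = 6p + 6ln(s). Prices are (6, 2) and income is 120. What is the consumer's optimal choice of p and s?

MU_p = 6, MU_s = 6/s.
MRS = 6 ÷ (6/s).
Tangency: set MRS = p_p/p_s = 6/2 = 3.
MRS depends only on s: s = 3 ⇒ s* = 3.
From the budget, 6·p = 120 − 2·3 = 114, so p* = 19.

p* = 19, s* = 3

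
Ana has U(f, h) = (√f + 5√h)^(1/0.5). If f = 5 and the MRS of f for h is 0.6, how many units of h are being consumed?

h = 45

For CES with ρ = 0.5, MRS = (1/5)·√(h/f).
Setting (1/5)·√(h/5) = 0.6 gives √(h/5) = 3, so h/5 = 9 and h = 45.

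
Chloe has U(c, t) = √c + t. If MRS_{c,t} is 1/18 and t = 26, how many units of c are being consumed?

c = 81

MU_c = 1/(2√c), MU_t = 1.
MRS = 1/(2√c) ÷ 1.
MRS depends only on c: 0.5/√c = 1/18 ⇒ √c = 0.5/(1/18) = 9 ⇒ c = 81.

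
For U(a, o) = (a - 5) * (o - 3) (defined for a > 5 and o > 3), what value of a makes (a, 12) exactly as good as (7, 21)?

a = 9

U(7, 21) = 36.
Set U(a, 12) = 36 and solve.
With o = 12: (12 − 3) = 9, so (a − 5) = 36/9 = 4.
So a = 5 + 4 = 9.
Check: U(9, 12) = 36.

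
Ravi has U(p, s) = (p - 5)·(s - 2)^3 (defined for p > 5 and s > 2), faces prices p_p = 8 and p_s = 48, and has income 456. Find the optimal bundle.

MU_p = (s−2)^3, MU_s = 3·(p−5)·(s−2)^2.
MRS = (1/3)·(s−2)/(p−5).
Tangency: set MRS = p_p/p_s = 8/48 = 1/6.
So (1/3)·(s − 2)/(p − 5) = 1/6, i.e. (s − 2) = 0.5·(p − 5).
Rewrite the budget in excess-of-subsistence terms: 8·(p − 5) + 48·(s − 2) = 456 − 8·5 − 48·2 = 320.
Substituting, 32·(p − 5) = 320, so p − 5 = 10 and p* = 15.
Then s − 2 = 0.5·10 = 5, so s* = 7.

p* = 15, s* = 7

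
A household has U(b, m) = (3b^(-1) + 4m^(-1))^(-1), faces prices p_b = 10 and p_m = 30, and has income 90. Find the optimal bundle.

For CES with ρ = -1, MRS = (3/4)·(m/b)^2.
Tangency: set MRS = p_b/p_m = 10/30 = 1/3.
So (m/b)^2 = 4/9; taking the square root, m/b = 2/3, i.e. m = (2/3)·b.
Substitute into the budget 10·b + 30·m = 90: 30·b = 90, so b* = 3 and m* = (2/3)·3 = 2.

b* = 3, m* = 2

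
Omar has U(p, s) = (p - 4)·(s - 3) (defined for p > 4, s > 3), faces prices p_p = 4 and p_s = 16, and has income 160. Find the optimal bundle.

MU_p = (s−3), MU_s = (p−4).
MRS = (s−3)/(p−4).
Tangency: set MRS = p_p/p_s = 4/16 = 0.25.
So (s − 3)/(p − 4) = 0.25, i.e. (s − 3) = 0.25·(p − 4).
Rewrite the budget in excess-of-subsistence terms: 4·(p − 4) + 16·(s − 3) = 160 − 4·4 − 16·3 = 96.
Substituting, 8·(p − 4) = 96, so p − 4 = 12 and p* = 16.
Then s − 3 = 0.25·12 = 3, so s* = 6.

p* = 16, s* = 6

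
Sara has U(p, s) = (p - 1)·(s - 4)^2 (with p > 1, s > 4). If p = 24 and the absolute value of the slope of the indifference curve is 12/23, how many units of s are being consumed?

MU_p = (s−4)^2, MU_s = 2·(p−1)·(s−4).
MRS = (1/2)·(s−4)/(p−1).
Substitute p = 24: MRS = (s − 4)/46. Setting this equal to 12/23 gives s − 4 = (12/23)·46 = 24, so s = 28.

s = 28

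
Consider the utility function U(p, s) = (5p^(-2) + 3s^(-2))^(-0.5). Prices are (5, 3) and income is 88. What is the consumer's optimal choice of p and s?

p* = 11, s* = 11

For CES with ρ = -2, MRS = (5/3)·(s/p)^3.
Tangency: set MRS = p_p/p_s = 5/3.
So (s/p)^3 = 1; taking the cube root, s/p = 1, i.e. s = p.
Substitute into the budget 5·p + 3·s = 88: 8·p = 88, so p* = 11 and s* = 11.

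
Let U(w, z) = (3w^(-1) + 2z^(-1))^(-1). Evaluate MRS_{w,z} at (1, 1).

For CES with ρ = -1, MRS = (3/2)·(z/w)^2.
At (1, 1): MRS = 1.5.
The indifference curve has slope −1.5 at this bundle.

MRS = 1.5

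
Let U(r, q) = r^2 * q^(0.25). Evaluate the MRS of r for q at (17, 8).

MU_r = 2·r·q^(0.25) and MU_q = 0.25·r^2·q^(-0.75).
MRS = MU_r/MU_q = (8)·q/r.
At (17, 8): MRS = 64/17.
That is, one extra unit of r is worth 64/17 units of q at the margin.

MRS = 64/17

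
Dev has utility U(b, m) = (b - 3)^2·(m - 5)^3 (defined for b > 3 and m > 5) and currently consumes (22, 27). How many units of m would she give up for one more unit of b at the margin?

MRS = 44/57

MU_b = 2·(b−3)·(m−5)^3, MU_m = 3·(b−3)^2·(m−5)^2.
MRS = (2/3)·(m−5)/(b−3).
At (22, 27): MRS = 44/57.
The indifference curve has slope −44/57 at this bundle.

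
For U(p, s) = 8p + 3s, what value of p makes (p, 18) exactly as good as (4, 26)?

U(4, 26) = 110.
Set U(p, 18) = 110 and solve.
8p + 3·18 = 110 ⇒ 8p = 56 ⇒ p = 7.
Check: U(7, 18) = 110.

p = 7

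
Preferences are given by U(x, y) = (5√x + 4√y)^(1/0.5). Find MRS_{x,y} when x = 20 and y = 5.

MRS = 0.625

For CES with ρ = 0.5, MRS = (5/4)·√(y/x).
At (20, 5): MRS = 0.625.
So at (20, 5) the consumer would give up 0.625 units of y for one more unit of x.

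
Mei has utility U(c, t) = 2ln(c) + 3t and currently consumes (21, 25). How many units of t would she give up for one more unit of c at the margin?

MU_c = 2/c, MU_t = 3.
MRS = 2/c ÷ 3.
At (21, 25): MRS = 2/63.
The indifference curve has slope −2/63 at this bundle.

MRS = 2/63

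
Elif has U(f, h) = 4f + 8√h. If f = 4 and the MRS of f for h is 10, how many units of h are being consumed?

MU_f = 4, MU_h = 8/(2√h).
MRS = 4 ÷ (8/(2√h)).
MRS depends only on h: √h = 10 ⇒ √h = 10 ⇒ h = 100.

h = 100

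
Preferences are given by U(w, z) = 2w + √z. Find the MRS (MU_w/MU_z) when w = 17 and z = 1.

MU_w = 2, MU_z = 1/(2√z).
MRS = 2 ÷ (1/(2√z)).
At (17, 1): MRS = 4.
So at (17, 1) the consumer would give up 4 units of z for one more unit of w.

MRS = 4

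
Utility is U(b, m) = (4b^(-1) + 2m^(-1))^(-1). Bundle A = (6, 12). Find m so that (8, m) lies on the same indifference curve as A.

U depends on (b, m) only through S = 4b^(-1) + 2m^(-1), so equal utility means equal S. At (6, 12): S = 5/6.
With b = 8: 4·8^(-1) = 0.5, so 2m^(-1) = 5/6 − 0.5 = 1/3, i.e. m^(-1) = 1/6.
Hence m = 1/(1/6) = 6.
Check: U(8, 6) = 1.2.

m = 6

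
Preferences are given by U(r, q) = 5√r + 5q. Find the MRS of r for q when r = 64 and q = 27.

MRS = 1/16

MU_r = 5/(2√r), MU_q = 5.
MRS = 5/(2√r) ÷ 5.
At (64, 27): MRS = 1/16.
The indifference curve has slope −1/16 at this bundle.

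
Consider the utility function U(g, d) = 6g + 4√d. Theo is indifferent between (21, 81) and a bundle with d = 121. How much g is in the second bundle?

g = 59/3

U(21, 81) = 162.
Set U(g, 121) = 162 and solve.
With d = 121: √121 = 11, so 6g = 162 − 4·11 = 118 and g = 59/3.
Check: U(59/3, 121) = 162.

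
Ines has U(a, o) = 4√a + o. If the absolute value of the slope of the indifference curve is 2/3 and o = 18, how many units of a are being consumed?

MU_a = 4/(2√a), MU_o = 1.
MRS = 4/(2√a) ÷ 1.
MRS depends only on a: 2/√a = 2/3 ⇒ √a = 2/(2/3) = 3 ⇒ a = 9.

a = 9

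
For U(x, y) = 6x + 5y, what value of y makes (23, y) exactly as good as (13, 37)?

U(13, 37) = 263.
Set U(23, y) = 263 and solve.
6·23 + 5y = 263 ⇒ 5y = 125 ⇒ y = 25.
Check: U(23, 25) = 263.

y = 25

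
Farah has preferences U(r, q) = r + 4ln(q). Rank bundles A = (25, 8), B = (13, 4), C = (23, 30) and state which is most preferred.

Evaluate utility at each bundle:
U(A) = 33.318.
U(B) = 18.545.
U(C) = 36.605.
Highest utility is C, so C ≻ A ≻ B.

Bundle C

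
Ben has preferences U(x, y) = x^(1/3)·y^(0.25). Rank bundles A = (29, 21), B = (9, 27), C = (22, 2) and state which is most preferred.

Evaluate utility at each bundle:
U(A) = 6.577.
U(B) = 4.742.
U(C) = 3.332.
Highest utility is A, so A ≻ B ≻ C.

Bundle A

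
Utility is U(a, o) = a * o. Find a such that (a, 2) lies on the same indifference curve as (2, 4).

a = 4

U(2, 4) = 8.
Set U(a, 2) = 8 and solve.
With o = 2: a = 8/2 = 4.
Check: U(4, 2) = 8.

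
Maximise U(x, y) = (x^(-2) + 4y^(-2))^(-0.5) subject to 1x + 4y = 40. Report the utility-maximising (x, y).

x* = 8, y* = 8

For CES with ρ = -2, MRS = (1/4)·(y/x)^3.
Tangency: set MRS = p_x/p_y = 1/4 = 0.25.
So (y/x)^3 = 1; taking the cube root, y/x = 1, i.e. y = x.
Substitute into the budget 1·x + 4·y = 40: 5·x = 40, so x* = 8 and y* = 8.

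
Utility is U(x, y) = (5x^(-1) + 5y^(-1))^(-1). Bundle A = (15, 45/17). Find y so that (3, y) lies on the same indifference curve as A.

y = 9

U depends on (x, y) only through S = 5x^(-1) + 5y^(-1), so equal utility means equal S. At (15, 45/17): S = 20/9.
With x = 3: 5·3^(-1) = 5/3, so 5y^(-1) = 20/9 − 5/3 = 5/9, i.e. y^(-1) = 1/9.
Hence y = 1/(1/9) = 9.
Check: U(3, 9) = 0.45.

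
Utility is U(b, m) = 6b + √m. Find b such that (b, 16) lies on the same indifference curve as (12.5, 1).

b = 12

U(12.5, 1) = 76.
Set U(b, 16) = 76 and solve.
With m = 16: √16 = 4, so 6b = 76 − 4 = 72 and b = 12.
Check: U(12, 16) = 76.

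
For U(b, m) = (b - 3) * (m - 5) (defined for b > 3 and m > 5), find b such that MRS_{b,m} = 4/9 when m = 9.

b = 12

MU_b = (m−5), MU_m = (b−3).
MRS = (m−5)/(b−3).
Substitute m = 9: MRS = 4/(b − 3). Setting this equal to 4/9 gives b − 3 = 4/(4/9) = 9, so b = 12.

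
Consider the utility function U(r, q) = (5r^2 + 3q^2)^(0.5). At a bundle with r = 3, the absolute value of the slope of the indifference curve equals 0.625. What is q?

For CES with ρ = 2, MRS = (5/3)·(q/r)^(-1).
Setting (5/3)·(q/3)^(-1) = 0.625 gives (q/3)^(-1) = 0.375, so q/3 = 8/3 and q = 8.

q = 8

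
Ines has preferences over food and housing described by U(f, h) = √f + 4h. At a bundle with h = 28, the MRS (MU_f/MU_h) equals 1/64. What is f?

MU_f = 1/(2√f), MU_h = 4.
MRS = 1/(2√f) ÷ 4.
MRS depends only on f: 0.125/√f = 1/64 ⇒ √f = 0.125/(1/64) = 8 ⇒ f = 64.

f = 64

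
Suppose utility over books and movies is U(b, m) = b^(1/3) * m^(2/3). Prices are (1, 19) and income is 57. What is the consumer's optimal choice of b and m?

MU_b = 1/3·b^(-2/3)·m^(2/3) and MU_m = 2/3·b^(1/3)·m^(-1/3).
MRS = MU_b/MU_m = (0.5)·m/b.
Tangency: set MRS = p_b/p_m = 1/19.
So (0.5)·m/b = 1/19, i.e. m = (2/19)·b.
Substitute into the budget 1·b + 19·m = 57: 3·b = 57, so b* = 19.
Then m* = (2/19)·19 = 2.

b* = 19, m* = 2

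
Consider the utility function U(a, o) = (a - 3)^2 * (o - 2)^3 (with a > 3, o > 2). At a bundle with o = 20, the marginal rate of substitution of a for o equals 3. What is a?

a = 7

MU_a = 2·(a−3)·(o−2)^3, MU_o = 3·(a−3)^2·(o−2)^2.
MRS = (2/3)·(o−2)/(a−3).
Substitute o = 20: MRS = 12/(a − 3). Setting this equal to 3 gives a − 3 = 12/3 = 4, so a = 7.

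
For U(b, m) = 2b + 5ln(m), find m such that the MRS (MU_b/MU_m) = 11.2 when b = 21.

MU_b = 2, MU_m = 5/m.
MRS = 2 ÷ (5/m).
MRS depends only on m: 0.4·m = 11.2 ⇒ m = 11.2/0.4 = 28.

m = 28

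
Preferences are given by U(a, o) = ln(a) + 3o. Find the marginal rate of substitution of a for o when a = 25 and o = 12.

MU_a = 1/a, MU_o = 3.
MRS = 1/a ÷ 3.
At (25, 12): MRS = 1/75.
So at (25, 12) the consumer would give up 1/75 units of o for one more unit of a.

MRS = 1/75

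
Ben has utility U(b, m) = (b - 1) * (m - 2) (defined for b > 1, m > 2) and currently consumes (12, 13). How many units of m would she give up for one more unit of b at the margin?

MU_b = (m−2), MU_m = (b−1).
MRS = (m−2)/(b−1).
At (12, 13): MRS = 1.
The indifference curve has slope −1 at this bundle.

MRS = 1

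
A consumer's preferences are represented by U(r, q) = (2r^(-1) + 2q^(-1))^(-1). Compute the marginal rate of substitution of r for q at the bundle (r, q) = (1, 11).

For CES with ρ = -1, MRS = (q/r)^2.
At (1, 11): MRS = 121.
So at (1, 11) the consumer would give up 121 units of q for one more unit of r.

MRS = 121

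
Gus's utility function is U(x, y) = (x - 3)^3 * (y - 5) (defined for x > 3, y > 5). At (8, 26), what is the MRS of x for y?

MU_x = 3·(x−3)^2·(y−5), MU_y = (x−3)^3.
MRS = (3/1)·(y−5)/(x−3).
At (8, 26): MRS = 12.6.
That is, one extra unit of x is worth 12.6 units of y at the margin.

MRS = 12.6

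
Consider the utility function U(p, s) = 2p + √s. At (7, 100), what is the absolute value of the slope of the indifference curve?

MU_p = 2, MU_s = 1/(2√s).
MRS = 2 ÷ (1/(2√s)).
At (7, 100): MRS = 40.
So at (7, 100) the consumer would give up 40 units of s for one more unit of p.

MRS = 40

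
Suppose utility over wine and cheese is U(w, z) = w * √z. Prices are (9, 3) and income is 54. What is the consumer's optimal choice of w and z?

MU_w = √z and MU_z = 0.5·w·z^(-0.5).
MRS = MU_w/MU_z = (2)·z/w.
Tangency: set MRS = p_w/p_z = 9/3 = 3.
So (2)·z/w = 3, i.e. z = 1.5·w.
Substitute into the budget 9·w + 3·z = 54: 13.5·w = 54, so w* = 4.
Then z* = 1.5·4 = 6.

w* = 4, z* = 6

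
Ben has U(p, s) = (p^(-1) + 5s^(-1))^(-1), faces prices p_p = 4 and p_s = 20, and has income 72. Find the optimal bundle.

For CES with ρ = -1, MRS = (1/5)·(s/p)^2.
Tangency: set MRS = p_p/p_s = 4/20 = 0.2.
So (s/p)^2 = 1; taking the square root, s/p = 1, i.e. s = p.
Substitute into the budget 4·p + 20·s = 72: 24·p = 72, so p* = 3 and s* = 3.

p* = 3, s* = 3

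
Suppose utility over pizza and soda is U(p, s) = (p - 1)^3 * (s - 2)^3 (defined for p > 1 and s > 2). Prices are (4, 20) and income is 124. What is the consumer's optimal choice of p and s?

MU_p = 3·(p−1)^2·(s−2)^3, MU_s = 3·(p−1)^3·(s−2)^2.
MRS = (s−2)/(p−1).
Tangency: set MRS = p_p/p_s = 4/20 = 0.2.
So (s − 2)/(p − 1) = 0.2, i.e. (s − 2) = 0.2·(p − 1).
Rewrite the budget in excess-of-subsistence terms: 4·(p − 1) + 20·(s − 2) = 124 − 4·1 − 20·2 = 80.
Substituting, 8·(p − 1) = 80, so p − 1 = 10 and p* = 11.
Then s − 2 = 0.2·10 = 2, so s* = 4.

p* = 11, s* = 4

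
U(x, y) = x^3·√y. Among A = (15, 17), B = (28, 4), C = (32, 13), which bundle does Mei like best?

Bundle C

Evaluate utility at each bundle:
U(A) = 13915.481.
U(B) = 43904.000.
U(C) = 118146.704.
Highest utility is C, so C ≻ B ≻ A.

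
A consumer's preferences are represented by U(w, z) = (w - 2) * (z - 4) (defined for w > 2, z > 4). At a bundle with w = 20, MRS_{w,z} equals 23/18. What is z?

z = 27

MU_w = (z−4), MU_z = (w−2).
MRS = (z−4)/(w−2).
Substitute w = 20: MRS = (z − 4)/18. Setting this equal to 23/18 gives z − 4 = (23/18)·18 = 23, so z = 27.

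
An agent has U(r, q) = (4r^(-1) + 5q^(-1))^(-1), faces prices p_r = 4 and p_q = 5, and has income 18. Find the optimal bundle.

r* = 2, q* = 2

For CES with ρ = -1, MRS = (4/5)·(q/r)^2.
Tangency: set MRS = p_r/p_q = 4/5 = 0.8.
So (q/r)^2 = 1; taking the square root, q/r = 1, i.e. q = r.
Substitute into the budget 4·r + 5·q = 18: 9·r = 18, so r* = 2 and q* = 2.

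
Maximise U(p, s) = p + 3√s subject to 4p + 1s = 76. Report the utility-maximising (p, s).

MU_p = 1, MU_s = 3/(2√s).
MRS = 1 ÷ (3/(2√s)).
Tangency: set MRS = p_p/p_s = 4/1 = 4.
MRS depends only on s: (2/3)·√s = 4 ⇒ √s = 4/(2/3) = 6 ⇒ s* = 36.
From the budget, 4·p = 76 − 1·36 = 40, so p* = 10.

p* = 10, s* = 36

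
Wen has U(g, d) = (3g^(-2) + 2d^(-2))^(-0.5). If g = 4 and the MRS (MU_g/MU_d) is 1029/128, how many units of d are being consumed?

d = 7

For CES with ρ = -2, MRS = (3/2)·(d/g)^3.
Setting (3/2)·(d/4)^3 = 1029/128 gives (d/4)^3 = 343/64, so d/4 = 1.75 and d = 7.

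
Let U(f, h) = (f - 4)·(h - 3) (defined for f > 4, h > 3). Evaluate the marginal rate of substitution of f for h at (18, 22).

MRS = 19/14

MU_f = (h−3), MU_h = (f−4).
MRS = (h−3)/(f−4).
At (18, 22): MRS = 19/14.
So at (18, 22) the consumer would give up 19/14 units of h for one more unit of f.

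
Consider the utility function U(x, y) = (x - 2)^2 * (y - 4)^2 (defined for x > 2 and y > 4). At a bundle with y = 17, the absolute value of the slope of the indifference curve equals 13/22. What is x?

MU_x = 2·(x−2)·(y−4)^2, MU_y = 2·(x−2)^2·(y−4).
MRS = (y−4)/(x−2).
Substitute y = 17: MRS = 13/(x − 2). Setting this equal to 13/22 gives x − 2 = 13/(13/22) = 22, so x = 24.

x = 24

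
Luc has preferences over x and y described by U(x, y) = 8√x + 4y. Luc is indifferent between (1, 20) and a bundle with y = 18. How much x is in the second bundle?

U(1, 20) = 88.
Set U(x, 18) = 88 and solve.
With y = 18: 8√x = 88 − 4·18 = 16, so √x = 2 and x = 4.
Check: U(4, 18) = 88.

x = 4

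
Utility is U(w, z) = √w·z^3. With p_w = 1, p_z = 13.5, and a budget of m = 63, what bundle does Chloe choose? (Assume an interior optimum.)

MU_w = 0.5·w^(-0.5)·z^3 and MU_z = 3·√w·z^2.
MRS = MU_w/MU_z = (1/6)·z/w.
Tangency: set MRS = p_w/p_z = 1/13.5 = 2/27.
So (1/6)·z/w = 2/27, i.e. z = (4/9)·w.
Substitute into the budget 1·w + 13.5·z = 63: 7·w = 63, so w* = 9.
Then z* = (4/9)·9 = 4.

w* = 9, z* = 4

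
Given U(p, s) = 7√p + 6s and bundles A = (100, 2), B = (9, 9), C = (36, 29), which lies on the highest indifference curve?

Bundle C

Evaluate utility at each bundle:
U(A) = 82.000.
U(B) = 75.000.
U(C) = 216.000.
Highest utility is C, so C ≻ A ≻ B.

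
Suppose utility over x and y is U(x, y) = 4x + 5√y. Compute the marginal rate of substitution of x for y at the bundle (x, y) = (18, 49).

MRS = 11.2

MU_x = 4, MU_y = 5/(2√y).
MRS = 4 ÷ (5/(2√y)).
At (18, 49): MRS = 11.2.
The indifference curve has slope −11.2 at this bundle.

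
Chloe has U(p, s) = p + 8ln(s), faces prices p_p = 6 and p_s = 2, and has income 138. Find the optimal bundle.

MU_p = 1, MU_s = 8/s.
MRS = 1 ÷ (8/s).
Tangency: set MRS = p_p/p_s = 6/2 = 3.
MRS depends only on s: 0.125·s = 3 ⇒ s* = 3/0.125 = 24.
From the budget, 6·p = 138 − 2·24 = 90, so p* = 15.

p* = 15, s* = 24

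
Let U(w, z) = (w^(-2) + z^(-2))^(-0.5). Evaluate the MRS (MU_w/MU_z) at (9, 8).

MRS = 512/729

For CES with ρ = -2, MRS = (z/w)^3.
At (9, 8): MRS = 512/729.
So at (9, 8) the consumer would give up 512/729 units of z for one more unit of w.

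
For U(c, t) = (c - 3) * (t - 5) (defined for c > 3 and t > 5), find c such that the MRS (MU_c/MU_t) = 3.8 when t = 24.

c = 8

MU_c = (t−5), MU_t = (c−3).
MRS = (t−5)/(c−3).
Substitute t = 24: MRS = 19/(c − 3). Setting this equal to 3.8 gives c − 3 = 19/3.8 = 5, so c = 8.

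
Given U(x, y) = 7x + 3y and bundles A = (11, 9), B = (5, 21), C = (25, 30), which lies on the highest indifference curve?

Evaluate utility at each bundle:
U(A) = 104.
U(B) = 98.
U(C) = 265.
Highest utility is C, so C ≻ A ≻ B.

Bundle C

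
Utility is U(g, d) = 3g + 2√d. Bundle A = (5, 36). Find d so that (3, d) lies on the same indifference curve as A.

U(5, 36) = 27.
Set U(3, d) = 27 and solve.
With g = 3: 2√d = 27 − 3·3 = 18, so √d = 9 and d = 81.
Check: U(3, 81) = 27.

d = 81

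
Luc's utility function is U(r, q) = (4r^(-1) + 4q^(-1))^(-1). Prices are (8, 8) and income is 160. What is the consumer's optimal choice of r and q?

For CES with ρ = -1, MRS = (q/r)^2.
Tangency: set MRS = p_r/p_q = 8/8 = 1.
So (q/r)^2 = 1; taking the square root, q/r = 1, i.e. q = r.
Substitute into the budget 8·r + 8·q = 160: 16·r = 160, so r* = 10 and q* = 10.

r* = 10, q* = 10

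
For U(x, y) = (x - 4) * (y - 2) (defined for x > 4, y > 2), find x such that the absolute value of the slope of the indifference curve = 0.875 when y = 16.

MU_x = (y−2), MU_y = (x−4).
MRS = (y−2)/(x−4).
Substitute y = 16: MRS = 14/(x − 4). Setting this equal to 0.875 gives x − 4 = 14/0.875 = 16, so x = 20.

x = 20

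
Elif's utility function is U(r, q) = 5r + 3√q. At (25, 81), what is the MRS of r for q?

MU_r = 5, MU_q = 3/(2√q).
MRS = 5 ÷ (3/(2√q)).
At (25, 81): MRS = 30.
So at (25, 81) the consumer would give up 30 units of q for one more unit of r.

MRS = 30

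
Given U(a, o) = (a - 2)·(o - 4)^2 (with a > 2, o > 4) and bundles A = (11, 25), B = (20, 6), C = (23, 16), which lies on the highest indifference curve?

Evaluate utility at each bundle:
U(A) = 3969.
U(B) = 72.
U(C) = 3024.
Highest utility is A, so A ≻ C ≻ B.

Bundle A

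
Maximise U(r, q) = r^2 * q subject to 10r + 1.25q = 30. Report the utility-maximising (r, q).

MU_r = 2·r·q and MU_q = r^2.
MRS = MU_r/MU_q = (2/1)·q/r.
Tangency: set MRS = p_r/p_q = 10/1.25 = 8.
So (2/1)·q/r = 8, i.e. q = 4·r.
Substitute into the budget 10·r + 1.25·q = 30: 15·r = 30, so r* = 2.
Then q* = 4·2 = 8.

r* = 2, q* = 8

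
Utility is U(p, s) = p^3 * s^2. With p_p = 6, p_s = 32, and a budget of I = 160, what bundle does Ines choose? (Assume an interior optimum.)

MU_p = 3·p^2·s^2 and MU_s = 2·p^3·s.
MRS = MU_p/MU_s = (3/2)·s/p.
Tangency: set MRS = p_p/p_s = 6/32 = 3/16.
So (3/2)·s/p = 3/16, i.e. s = 0.125·p.
Substitute into the budget 6·p + 32·s = 160: 10·p = 160, so p* = 16.
Then s* = 0.125·16 = 2.

p* = 16, s* = 2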